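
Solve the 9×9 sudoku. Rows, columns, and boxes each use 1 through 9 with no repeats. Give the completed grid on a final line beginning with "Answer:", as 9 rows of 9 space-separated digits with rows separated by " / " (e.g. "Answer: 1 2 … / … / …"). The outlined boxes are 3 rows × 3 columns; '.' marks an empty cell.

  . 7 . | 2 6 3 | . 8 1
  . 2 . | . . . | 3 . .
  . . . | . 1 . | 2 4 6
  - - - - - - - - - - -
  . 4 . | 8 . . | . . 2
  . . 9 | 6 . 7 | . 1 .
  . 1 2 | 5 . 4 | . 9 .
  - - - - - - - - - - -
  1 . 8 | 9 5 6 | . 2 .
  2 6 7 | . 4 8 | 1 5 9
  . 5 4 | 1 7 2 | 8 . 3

Step 1. [r1c3∈{5}] only 5 remains possible at r1c3, so r1c3=5.
Step 2. [r3c2∈{3,8,9}] across col 2, 9 lands solely at r3c2. So r3c2=9.
Step 3. [r4c8∈{3,6,7}] in col 8, 3 fits only at r4c8, so r4c8=3.
Step 4. [r5c2∈{3,8}] across col 2, 8 lands solely at r5c2. So r5c2=8.
Step 5. [r4c3∈{6}] only 6 remains possible at r4c3 ⇒ r4c3=6.
Step 6. [r2c9∈{5,7}] in box 3, 5 fits only at r2c9, so r2c9=5.
Step 7. [r2c1∈{4,6,8}] across row 2, 6 lands solely at r2c1 ⇒ r2c1=6.
Step 8. [r6c5∈{3}] only 3 remains possible at r6c5. So r6c5=3.
Step 9. [r6c1∈{7}] r6c1 is down to just 7 ⇒ r6c1=7.
Step 10. [r5c9∈{4}] r5c9's peers cover all but 4, so r5c9=4.
Step 11. [r2c6∈{9}] only 9 remains possible at r2c6. So r2c6=9.
Step 12. [r5c1∈{3,5}] row 5 places 3 nowhere but r5c1 ⇒ r5c1=3.
Step 13. [r4c7∈{5,7}] in row 4, 7 fits only at r4c7. So r4c7=7.
Step 14. [r2c4∈{4,7}] r2c4 is the only open cell in row 2 admitting 4 ⇒ r2c4=4.
Step 15. [r9c8∈{6}] r9c8's peers cover all but 6. So r9c8=6.
Step 16. [r2c3∈{1}] r2c3 has the single candidate 1, so r2c3=1.
Step 17. [r9c1∈{9}] r9c1 has the single candidate 9, so r9c1=9.
Step 18. [r8c4∈{3}] r8c4 has the single candidate 3 ⇒ r8c4=3.
Step 19. [r5c7∈{5}] nothing but 5 survives at r5c7 ⇒ r5c7=5.
Step 20. [r1c1∈{4}] nothing but 4 survives at r1c1, so r1c1=4.
Step 21. [r4c6∈{1}] r4c6 is down to just 1. So r4c6=1.
Step 22. [r3c3∈{3}] r3c3 is down to just 3. So r3c3=3.
Step 23. [r7c7∈{4}] only 4 remains possible at r7c7, so r7c7=4.
Step 24. [r2c5∈{8}] r2c5's peers cover all but 8. So r2c5=8.
Step 25. [r3c1∈{8}] only 8 remains possible at r3c1 ⇒ r3c1=8.
Step 26. [r2c8∈{7}] r2c8 is down to just 7, so r2c8=7.
Step 27. [r4c5∈{9}] r4c5 is down to just 9, so r4c5=9.
Step 28. [r6c7∈{6}] nothing but 6 survives at r6c7, so r6c7=6.
Step 29. [r7c9∈{7}] nothing but 7 survives at r7c9, so r7c9=7.
Step 30. [r4c1∈{5}] nothing but 5 survives at r4c1 ⇒ r4c1=5.
Step 31. [r3c6∈{5}] only 5 remains possible at r3c6 ⇒ r3c6=5.
Step 32. [r5c5∈{2}] nothing but 2 survives at r5c5, so r5c5=2.
Step 33. [r1c7∈{9}] only 9 remains possible at r1c7 ⇒ r1c7=9.
Step 34. [r7c2∈{3}] only 3 remains possible at r7c2 ⇒ r7c2=3.
Step 35. [r6c9∈{8}] only 8 remains possible at r6c9, so r6c9=8.
Step 36. [r3c4∈{7}] only 7 remains possible at r3c4. So r3c4=7.

Answer: 4 7 5 2 6 3 9 8 1 / 6 2 1 4 8 9 3 7 5 / 8 9 3 7 1 5 2 4 6 / 5 4 6 8 9 1 7 3 2 / 3 8 9 6 2 7 5 1 4 / 7 1 2 5 3 4 6 9 8 / 1 3 8 9 5 6 4 2 7 / 2 6 7 3 4 8 1 5 9 / 9 5 4 1 7 2 8 6 3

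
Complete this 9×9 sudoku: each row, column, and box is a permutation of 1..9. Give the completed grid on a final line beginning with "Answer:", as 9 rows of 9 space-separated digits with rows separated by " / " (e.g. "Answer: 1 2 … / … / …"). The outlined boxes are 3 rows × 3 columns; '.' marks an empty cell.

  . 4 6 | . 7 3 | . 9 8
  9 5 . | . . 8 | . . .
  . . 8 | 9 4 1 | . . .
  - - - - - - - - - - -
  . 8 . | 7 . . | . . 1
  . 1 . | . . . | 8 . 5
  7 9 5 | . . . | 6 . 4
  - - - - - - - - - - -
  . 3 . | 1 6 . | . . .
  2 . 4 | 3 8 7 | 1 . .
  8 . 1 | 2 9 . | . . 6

Step 1. [r1c7∈{2,5}] 2 has one home in row 1: r1c7, so r1c7=2.
Step 2. [r5c8∈{2,3,7}] r5c8 is the only open cell in row 5 admitting 7, so r5c8=7.
Step 3. [r3c1∈{3}] nothing but 3 survives at r3c1, so r3c1=3.
Step 4. [r6c6∈{2}] only 2 remains possible at r6c6. So r6c6=2.
Step 5. [r8c8∈{5}] only 5 remains possible at r8c8 ⇒ r8c8=5.
Step 6. [r3c9∈{7}] r3c9 is down to just 7, so r3c9=7.
Step 7. [r6c8∈{3}] nothing but 3 survives at r6c8 ⇒ r6c8=3.
Step 8. [r9c8∈{4}] r9c8 has the single candidate 4, so r9c8=4.
Step 9. [r5c4∈{4,6}] col 4 places 4 nowhere but r5c4 ⇒ r5c4=4.
Step 10. [r5c3∈{2,3}] across row 5, 2 lands solely at r5c3, so r5c3=2.
Step 11. [r7c3∈{7,9}] r7c3 is the only open cell in col 3 admitting 9 ⇒ r7c3=9.
Step 12. [r4c5∈{3,5}] r4c5 is the only open cell in col 5 admitting 5, so r4c5=5.
Step 13. [r5c1∈{6}] r5c1 is down to just 6, so r5c1=6.
Step 14. [r9c7∈{3,7}] row 9 places 3 nowhere but r9c7. So r9c7=3.
Step 15. [r5c6∈{9}] r5c6's peers cover all but 9. So r5c6=9.
Step 16. [r9c6∈{5}] nothing but 5 survives at r9c6. So r9c6=5.
Step 17. [r3c8∈{6}] r3c8 has the single candidate 6. So r3c8=6.
Step 18. [r4c8∈{2}] nothing but 2 survives at r4c8. So r4c8=2.
Step 19. [r5c5∈{3}] nothing but 3 survives at r5c5. So r5c5=3.
Step 20. [r7c8∈{8}] r7c8 has the single candidate 8 ⇒ r7c8=8.
Step 21. [r3c2∈{2}] only 2 remains possible at r3c2. So r3c2=2.
Step 22. [r2c7∈{4}] r2c7's peers cover all but 4, so r2c7=4.
Step 23. [r8c2∈{6}] nothing but 6 survives at r8c2, so r8c2=6.
Step 24. [r8c9∈{9}] nothing but 9 survives at r8c9 ⇒ r8c9=9.
Step 25. [r4c7∈{9}] r4c7 has the single candidate 9 ⇒ r4c7=9.
Step 26. [r3c7∈{5}] only 5 remains possible at r3c7, so r3c7=5.
Step 27. [r7c6∈{4}] r7c6 is down to just 4. So r7c6=4.
Step 28. [r2c9∈{3}] r2c9 has the single candidate 3. So r2c9=3.
Step 29. [r7c1∈{5}] r7c1 has the single candidate 5. So r7c1=5.
Step 30. [r2c4∈{6}] nothing but 6 survives at r2c4 ⇒ r2c4=6.
Step 31. [r9c2∈{7}] r9c2's peers cover all but 7 ⇒ r9c2=7.
Step 32. [r2c8∈{1}] only 1 remains possible at r2c8. So r2c8=1.
Step 33. [r4c1∈{4}] r4c1 has the single candidate 4 ⇒ r4c1=4.
Step 34. [r6c5∈{1}] r6c5 has the single candidate 1, so r6c5=1.
Step 35. [r6c4∈{8}] r6c4 has the single candidate 8 ⇒ r6c4=8.
Step 36. [r7c9∈{2}] r7c9's peers cover all but 2. So r7c9=2.
Step 37. [r4c3∈{3}] nothing but 3 survives at r4c3 ⇒ r4c3=3.
Step 38. [r1c1∈{1}] r1c1 has the single candidate 1. So r1c1=1.
Step 39. [r2c3∈{7}] r2c3's peers cover all but 7. So r2c3=7.
Step 40. [r7c7∈{7}] r7c7 is down to just 7, so r7c7=7.
Step 41. [r2c5∈{2}] nothing but 2 survives at r2c5. So r2c5=2.
Step 42. [r4c6∈{6}] nothing but 6 survives at r4c6 ⇒ r4c6=6.
Step 43. [r1c4∈{5}] r1c4 is down to just 5. So r1c4=5.

Answer: 1 4 6 5 7 3 2 9 8 / 9 5 7 6 2 8 4 1 3 / 3 2 8 9 4 1 5 6 7 / 4 8 3 7 5 6 9 2 1 / 6 1 2 4 3 9 8 7 5 / 7 9 5 8 1 2 6 3 4 / 5 3 9 1 6 4 7 8 2 / 2 6 4 3 8 7 1 5 9 / 8 7 1 2 9 5 3 4 6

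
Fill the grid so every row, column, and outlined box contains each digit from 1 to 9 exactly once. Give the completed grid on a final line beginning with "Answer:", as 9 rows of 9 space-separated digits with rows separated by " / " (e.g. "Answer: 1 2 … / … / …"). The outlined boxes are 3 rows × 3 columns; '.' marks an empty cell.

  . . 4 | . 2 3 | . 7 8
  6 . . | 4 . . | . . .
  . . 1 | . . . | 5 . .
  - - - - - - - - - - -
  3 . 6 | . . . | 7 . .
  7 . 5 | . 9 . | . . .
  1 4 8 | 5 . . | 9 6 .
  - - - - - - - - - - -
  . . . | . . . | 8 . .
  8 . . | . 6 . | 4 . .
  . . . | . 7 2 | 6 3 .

Step 1. [r9c3∈{9}] r9c3 has the single candidate 9, so r9c3=9.
Step 2. [r6c9∈{2,3}] across row 6, 2 lands solely at r6c9 ⇒ r6c9=2.
Step 3. [r2c7∈{1,2,3}] r2c7 is the only open cell in col 7 admitting 2. So r2c7=2.
Step 4. [r3c5∈{8}] nothing but 8 survives at r3c5. So r3c5=8.
Step 5. [r5c2∈{2}] r5c2 has the single candidate 2. So r5c2=2.
Step 6. [r3c9∈{3,4,6,9}] across col 9, 6 lands solely at r3c9. So r3c9=6.
Step 7. [r3c2∈{3,7,9}] r3c2 is the only open cell in row 3 admitting 3. So r3c2=3.
Step 8. [r2c3∈{7}] r2c3 has the single candidate 7 ⇒ r2c3=7.
Step 9. [r1c7∈{1}] only 1 remains possible at r1c7. So r1c7=1.
Step 10. [r2c8∈{9}] r2c8 has the single candidate 9. So r2c8=9.
Step 11. [r5c6∈{1,4,6,8}] across col 6, 6 lands solely at r5c6, so r5c6=6.
Step 12. [r4c6∈{1,4,8}] r4c6 is the only open cell in col 6 admitting 8, so r4c6=8.
Step 13. [r7c6∈{1,4,5,9}] across col 6, 4 lands solely at r7c6. So r7c6=4.
Step 14. [r7c2∈{1,5,6,7}] across row 7, 6 lands solely at r7c2. So r7c2=6.
Step 15. [r7c9∈{1,5,7,9}] in row 7, 7 fits only at r7c9, so r7c9=7.
Step 16. [r7c4∈{1,3,9}] row 7 places 9 nowhere but r7c4. So r7c4=9.
Step 17. [r4c5∈{1,4}] col 5 places 4 nowhere but r4c5 ⇒ r4c5=4.
Step 18. [r5c9∈{1,3,4}] 4 has one home in col 9: r5c9. So r5c9=4.
Step 19. [r6c5∈{3}] r6c5's peers cover all but 3, so r6c5=3.
Step 20. [r5c4∈{1}] r5c4's peers cover all but 1 ⇒ r5c4=1.
Step 21. [r3c6∈{7,9}] col 6 places 9 nowhere but r3c6 ⇒ r3c6=9.
Step 22. [r1c1∈{5,9}] 9 has one home in col 1: r1c1, so r1c1=9.
Step 23. [r1c2∈{5}] r1c2 is down to just 5, so r1c2=5.
Step 24. [r8c9∈{1,5,9}] across row 8, 9 lands solely at r8c9. So r8c9=9.
Step 25. [r7c3∈{2,3}] r7c3 is the only open cell in row 7 admitting 3. So r7c3=3.
Step 26. [r9c2∈{1}] nothing but 1 survives at r9c2. So r9c2=1.
Step 27. [r9c9∈{5}] r9c9 is down to just 5. So r9c9=5.
Step 28. [r8c6∈{1,5}] across row 8, 5 lands solely at r8c6. So r8c6=5.
Step 29. [r8c8∈{1,2}] across row 8, 1 lands solely at r8c8, so r8c8=1.
Step 30. [r2c5∈{1,5}] in row 2, 5 fits only at r2c5, so r2c5=5.
Step 31. [r8c3∈{2}] r8c3 has the single candidate 2 ⇒ r8c3=2.
Step 32. [r2c2∈{8}] r2c2 is down to just 8, so r2c2=8.
Step 33. [r8c2∈{7}] r8c2 is down to just 7. So r8c2=7.
Step 34. [r3c1∈{2}] nothing but 2 survives at r3c1, so r3c1=2.
Step 35. [r5c8∈{8}] only 8 remains possible at r5c8 ⇒ r5c8=8.
Step 36. [r4c4∈{2}] only 2 remains possible at r4c4, so r4c4=2.
Step 37. [r6c6∈{7}] r6c6 has the single candidate 7. So r6c6=7.
Step 38. [r4c9∈{1}] r4c9 has the single candidate 1, so r4c9=1.
Step 39. [r9c1∈{4}] r9c1 has the single candidate 4, so r9c1=4.
Step 40. [r2c6∈{1}] r2c6 is down to just 1, so r2c6=1.
Step 41. [r1c4∈{6}] r1c4 is down to just 6, so r1c4=6.
Step 42. [r7c8∈{2}] nothing but 2 survives at r7c8, so r7c8=2.
Step 43. [r3c8∈{4}] r3c8's peers cover all but 4. So r3c8=4.
Step 44. [r5c7∈{3}] only 3 remains possible at r5c7 ⇒ r5c7=3.
Step 45. [r8c4∈{3}] r8c4's peers cover all but 3. So r8c4=3.
Step 46. [r7c5∈{1}] r7c5 is down to just 1. So r7c5=1.
Step 47. [r7c1∈{5}] only 5 remains possible at r7c1. So r7c1=5.
Step 48. [r2c9∈{3}] nothing but 3 survives at r2c9 ⇒ r2c9=3.
Step 49. [r4c2∈{9}] nothing but 9 survives at r4c2 ⇒ r4c2=9.
Step 50. [r4c8∈{5}] r4c8 is down to just 5 ⇒ r4c8=5.
Step 51. [r3c4∈{7}] r3c4 has the single candidate 7, so r3c4=7.
Step 52. [r9c4∈{8}] r9c4 is down to just 8 ⇒ r9c4=8.

Answer: 9 5 4 6 2 3 1 7 8 / 6 8 7 4 5 1 2 9 3 / 2 3 1 7 8 9 5 4 6 / 3 9 6 2 4 8 7 5 1 / 7 2 5 1 9 6 3 8 4 / 1 4 8 5 3 7 9 6 2 / 5 6 3 9 1 4 8 2 7 / 8 7 2 3 6 5 4 1 9 / 4 1 9 8 7 2 6 3 5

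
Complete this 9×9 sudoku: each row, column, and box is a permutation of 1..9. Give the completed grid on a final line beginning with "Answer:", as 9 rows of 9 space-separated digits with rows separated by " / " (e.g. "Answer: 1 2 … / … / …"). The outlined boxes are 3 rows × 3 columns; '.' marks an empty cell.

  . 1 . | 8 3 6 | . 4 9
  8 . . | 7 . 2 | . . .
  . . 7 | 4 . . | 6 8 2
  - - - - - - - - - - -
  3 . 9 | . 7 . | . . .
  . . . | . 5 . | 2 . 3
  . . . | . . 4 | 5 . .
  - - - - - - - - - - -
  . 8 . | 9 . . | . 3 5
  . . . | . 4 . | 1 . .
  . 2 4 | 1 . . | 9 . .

Step 1. [r5c4∈{6}] r5c4 has the single candidate 6. So r5c4=6.
Step 2. [r8c4∈{2,3,5}] r8c4 is the only open cell in col 4 admitting 5. So r8c4=5.
Step 3. [r2c2∈{3,4,5,6,9}] r2c2 is the only open cell in row 2 admitting 4. So r2c2=4.
Step 4. [r2c3∈{3,5,6}] in row 2, 6 fits only at r2c3, so r2c3=6.
Step 5. [r5c2∈{7}] nothing but 7 survives at r5c2, so r5c2=7.
Step 6. [r6c2∈{6}] nothing but 6 survives at r6c2. So r6c2=6.
Step 7. [r1c3∈{2,5}] across col 3, 5 lands solely at r1c3 ⇒ r1c3=5.
Step 8. [r6c3∈{1,2,8}] col 3 places 2 nowhere but r6c3 ⇒ r6c3=2.
Step 9. [r6c1∈{1}] r6c1 is down to just 1. So r6c1=1.
Step 10. [r3c1∈{9}] nothing but 9 survives at r3c1. So r3c1=9.
Step 11. [r4c9∈{1,4,6,8}] in col 9, 4 fits only at r4c9, so r4c9=4.
Step 12. [r5c6∈{1,8,9}] across col 6, 9 lands solely at r5c6. So r5c6=9.
Step 13. [r7c6∈{7}] r7c6's peers cover all but 7. So r7c6=7.
Step 14. [r4c6∈{1,8}] in box 5, 1 fits only at r4c6. So r4c6=1.
Step 15. [r7c1∈{6}] only 6 remains possible at r7c1 ⇒ r7c1=6.
Step 16. [r8c1∈{7}] r8c1 is down to just 7, so r8c1=7.
Step 17. [r9c5∈{6,8}] in col 5, 6 fits only at r9c5 ⇒ r9c5=6.
Step 18. [r8c3∈{3}] only 3 remains possible at r8c3. So r8c3=3.
Step 19. [r9c8∈{7}] r9c8's peers cover all but 7. So r9c8=7.
Step 20. [r9c9∈{8}] only 8 remains possible at r9c9 ⇒ r9c9=8.
Step 21. [r2c9∈{1}] r2c9 is down to just 1 ⇒ r2c9=1.
Step 22. [r4c8∈{6}] r4c8 has the single candidate 6 ⇒ r4c8=6.
Step 23. [r6c8∈{9}] r6c8 is down to just 9. So r6c8=9.
Step 24. [r5c8∈{1}] r5c8's peers cover all but 1, so r5c8=1.
Step 25. [r6c9∈{7}] r6c9's peers cover all but 7 ⇒ r6c9=7.
Step 26. [r5c1∈{4}] nothing but 4 survives at r5c1, so r5c1=4.
Step 27. [r6c5∈{8}] nothing but 8 survives at r6c5, so r6c5=8.
Step 28. [r7c3∈{1}] r7c3's peers cover all but 1 ⇒ r7c3=1.
Step 29. [r9c6∈{3}] r9c6's peers cover all but 3 ⇒ r9c6=3.
Step 30. [r3c5∈{1}] nothing but 1 survives at r3c5 ⇒ r3c5=1.
Step 31. [r8c6∈{8}] r8c6 is down to just 8 ⇒ r8c6=8.
Step 32. [r8c2∈{9}] r8c2 has the single candidate 9 ⇒ r8c2=9.
Step 33. [r6c4∈{3}] only 3 remains possible at r6c4 ⇒ r6c4=3.
Step 34. [r1c1∈{2}] r1c1's peers cover all but 2, so r1c1=2.
Step 35. [r2c7∈{3}] only 3 remains possible at r2c7 ⇒ r2c7=3.
Step 36. [r9c1∈{5}] only 5 remains possible at r9c1 ⇒ r9c1=5.
Step 37. [r7c5∈{2}] only 2 remains possible at r7c5. So r7c5=2.
Step 38. [r3c6∈{5}] r3c6 has the single candidate 5. So r3c6=5.
Step 39. [r2c5∈{9}] r2c5's peers cover all but 9. So r2c5=9.
Step 40. [r2c8∈{5}] r2c8 has the single candidate 5, so r2c8=5.
Step 41. [r8c8∈{2}] r8c8 is down to just 2, so r8c8=2.
Step 42. [r1c7∈{7}] r1c7's peers cover all but 7, so r1c7=7.
Step 43. [r4c4∈{2}] nothing but 2 survives at r4c4 ⇒ r4c4=2.
Step 44. [r7c7∈{4}] only 4 remains possible at r7c7. So r7c7=4.
Step 45. [r3c2∈{3}] r3c2 is down to just 3 ⇒ r3c2=3.
Step 46. [r4c2∈{5}] r4c2 is down to just 5. So r4c2=5.
Step 47. [r8c9∈{6}] r8c9's peers cover all but 6 ⇒ r8c9=6.
Step 48. [r5c3∈{8}] r5c3 has the single candidate 8, so r5c3=8.
Step 49. [r4c7∈{8}] only 8 remains possible at r4c7. So r4c7=8.

Answer: 2 1 5 8 3 6 7 4 9 / 8 4 6 7 9 2 3 5 1 / 9 3 7 4 1 5 6 8 2 / 3 5 9 2 7 1 8 6 4 / 4 7 8 6 5 9 2 1 3 / 1 6 2 3 8 4 5 9 7 / 6 8 1 9 2 7 4 3 5 / 7 9 3 5 4 8 1 2 6 / 5 2 4 1 6 3 9 7 8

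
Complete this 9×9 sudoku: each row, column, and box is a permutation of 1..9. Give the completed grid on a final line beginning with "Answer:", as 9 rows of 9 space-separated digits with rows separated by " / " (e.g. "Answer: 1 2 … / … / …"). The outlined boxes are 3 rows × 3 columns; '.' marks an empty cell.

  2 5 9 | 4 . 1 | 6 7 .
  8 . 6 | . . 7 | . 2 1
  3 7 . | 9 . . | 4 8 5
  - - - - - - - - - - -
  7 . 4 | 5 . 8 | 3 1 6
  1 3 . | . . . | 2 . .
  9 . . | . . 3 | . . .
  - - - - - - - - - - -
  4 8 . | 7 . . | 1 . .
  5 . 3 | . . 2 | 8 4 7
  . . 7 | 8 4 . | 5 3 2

Step 1. [r6c4∈{1,2,6}] in col 4, 2 fits only at r6c4, so r6c4=2.
Step 2. [r7c5∈{3,5,6,9}] in row 7, 3 fits only at r7c5 ⇒ r7c5=3.
Step 3. [r5c4∈{6}] only 6 remains possible at r5c4, so r5c4=6.
Step 4. [r3c6∈{6}] r3c6's peers cover all but 6, so r3c6=6.
Step 5. [r9c6∈{9}] r9c6 is down to just 9 ⇒ r9c6=9.
Step 6. [r6c8∈{5}] r6c8 has the single candidate 5, so r6c8=5.
Step 7. [r5c8∈{9}] r5c8 is down to just 9 ⇒ r5c8=9.
Step 8. [r8c2∈{1,6,9}] across row 8, 9 lands solely at r8c2. So r8c2=9.
Step 9. [r6c9∈{4,8}] in row 6, 4 fits only at r6c9 ⇒ r6c9=4.
Step 10. [r6c5∈{1,7}] r6c5 is the only open cell in row 6 admitting 1. So r6c5=1.
Step 11. [r9c2∈{1,6}] across row 9, 1 lands solely at r9c2 ⇒ r9c2=1.
Step 12. [r5c9∈{8}] r5c9's peers cover all but 8 ⇒ r5c9=8.
Step 13. [r2c2∈{4}] r2c2's peers cover all but 4, so r2c2=4.
Step 14. [r6c3∈{8}] r6c3's peers cover all but 8 ⇒ r6c3=8.
Step 15. [r1c5∈{8}] only 8 remains possible at r1c5 ⇒ r1c5=8.
Step 16. [r4c5∈{9}] r4c5 is down to just 9. So r4c5=9.
Step 17. [r4c2∈{2}] nothing but 2 survives at r4c2. So r4c2=2.
Step 18. [r5c6∈{4}] nothing but 4 survives at r5c6 ⇒ r5c6=4.
Step 19. [r8c4∈{1}] nothing but 1 survives at r8c4. So r8c4=1.
Step 20. [r7c8∈{6}] r7c8 has the single candidate 6 ⇒ r7c8=6.
Step 21. [r2c4∈{3}] r2c4 is down to just 3, so r2c4=3.
Step 22. [r2c7∈{9}] r2c7's peers cover all but 9. So r2c7=9.
Step 23. [r7c9∈{9}] r7c9 is down to just 9. So r7c9=9.
Step 24. [r1c9∈{3}] r1c9 is down to just 3 ⇒ r1c9=3.
Step 25. [r8c5∈{6}] r8c5 is down to just 6 ⇒ r8c5=6.
Step 26. [r5c5∈{7}] r5c5's peers cover all but 7, so r5c5=7.
Step 27. [r9c1∈{6}] nothing but 6 survives at r9c1. So r9c1=6.
Step 28. [r6c2∈{6}] only 6 remains possible at r6c2, so r6c2=6.
Step 29. [r3c3∈{1}] only 1 remains possible at r3c3. So r3c3=1.
Step 30. [r3c5∈{2}] only 2 remains possible at r3c5 ⇒ r3c5=2.
Step 31. [r5c3∈{5}] nothing but 5 survives at r5c3. So r5c3=5.
Step 32. [r7c6∈{5}] r7c6 is down to just 5, so r7c6=5.
Step 33. [r6c7∈{7}] only 7 remains possible at r6c7. So r6c7=7.
Step 34. [r2c5∈{5}] only 5 remains possible at r2c5 ⇒ r2c5=5.
Step 35. [r7c3∈{2}] only 2 remains possible at r7c3. So r7c3=2.

Answer: 2 5 9 4 8 1 6 7 3 / 8 4 6 3 5 7 9 2 1 / 3 7 1 9 2 6 4 8 5 / 7 2 4 5 9 8 3 1 6 / 1 3 5 6 7 4 2 9 8 / 9 6 8 2 1 3 7 5 4 / 4 8 2 7 3 5 1 6 9 / 5 9 3 1 6 2 8 4 7 / 6 1 7 8 4 9 5 3 2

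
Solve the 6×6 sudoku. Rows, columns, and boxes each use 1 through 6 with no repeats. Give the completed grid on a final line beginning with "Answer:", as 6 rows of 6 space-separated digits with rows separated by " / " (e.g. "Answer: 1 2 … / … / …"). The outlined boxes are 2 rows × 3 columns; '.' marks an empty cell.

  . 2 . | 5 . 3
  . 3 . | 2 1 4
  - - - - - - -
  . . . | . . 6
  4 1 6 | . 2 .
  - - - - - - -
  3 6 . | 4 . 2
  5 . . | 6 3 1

Step 1. [r3c3∈{2,3,5}] across col 3, 3 lands solely at r3c3. So r3c3=3.
Step 2. [r1c1∈{1,6}] in col 1, 1 fits only at r1c1, so r1c1=1.
Step 3. [r5c5∈{5}] only 5 remains possible at r5c5, so r5c5=5.
Step 4. [r6c2∈{4}] r6c2 is down to just 4. So r6c2=4.
Step 5. [r2c1∈{6}] only 6 remains possible at r2c1, so r2c1=6.
Step 6. [r3c4∈{1}] r3c4's peers cover all but 1 ⇒ r3c4=1.
Step 7. [r1c3∈{4}] r1c3 is down to just 4, so r1c3=4.
Step 8. [r3c1∈{2}] r3c1's peers cover all but 2. So r3c1=2.
Step 9. [r5c3∈{1}] r5c3 is down to just 1, so r5c3=1.
Step 10. [r4c6∈{5}] only 5 remains possible at r4c6. So r4c6=5.
Step 11. [r3c5∈{4}] r3c5 is down to just 4 ⇒ r3c5=4.
Step 12. [r1c5∈{6}] only 6 remains possible at r1c5, so r1c5=6.
Step 13. [r6c3∈{2}] r6c3 is down to just 2 ⇒ r6c3=2.
Step 14. [r3c2∈{5}] r3c2 has the single candidate 5, so r3c2=5.
Step 15. [r4c4∈{3}] r4c4's peers cover all but 3 ⇒ r4c4=3.
Step 16. [r2c3∈{5}] r2c3 has the single candidate 5 ⇒ r2c3=5.

Answer: 1 2 4 5 6 3 / 6 3 5 2 1 4 / 2 5 3 1 4 6 / 4 1 6 3 2 5 / 3 6 1 4 5 2 / 5 4 2 6 3 1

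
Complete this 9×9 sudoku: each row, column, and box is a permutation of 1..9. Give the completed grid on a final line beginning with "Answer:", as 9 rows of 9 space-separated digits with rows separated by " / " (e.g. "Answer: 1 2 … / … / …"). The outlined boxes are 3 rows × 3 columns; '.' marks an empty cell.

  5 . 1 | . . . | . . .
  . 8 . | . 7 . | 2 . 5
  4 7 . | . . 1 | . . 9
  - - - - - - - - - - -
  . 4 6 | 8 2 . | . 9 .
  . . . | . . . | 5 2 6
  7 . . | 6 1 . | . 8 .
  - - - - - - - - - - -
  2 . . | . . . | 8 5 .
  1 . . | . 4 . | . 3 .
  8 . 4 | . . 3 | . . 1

Step 1. [r4c1∈{3}] r4c1's peers cover all but 3 ⇒ r4c1=3.
Step 2. [r5c1∈{9}] r5c1 is down to just 9 ⇒ r5c1=9.
Step 3. [r9c4∈{2,5,7,9}] across row 9, 2 lands solely at r9c4. So r9c4=2.
Step 4. [r3c8∈{6}] only 6 remains possible at r3c8 ⇒ r3c8=6.
Step 5. [r3c7∈{3}] r3c7 has the single candidate 3, so r3c7=3.
Step 6. [r6c6∈{4,5,9}] across row 6, 9 lands solely at r6c6 ⇒ r6c6=9.
Step 7. [r4c9∈{7}] r4c9's peers cover all but 7. So r4c9=7.
Step 8. [r8c6∈{5,6,7,8}] 8 has one home in row 8: r8c6, so r8c6=8.
Step 9. [r1c6∈{2,4,6}] in col 6, 2 fits only at r1c6 ⇒ r1c6=2.
Step 10. [r9c8∈{7}] nothing but 7 survives at r9c8, so r9c8=7.
Step 11. [r1c8∈{4}] nothing but 4 survives at r1c8 ⇒ r1c8=4.
Step 12. [r2c1∈{6}] r2c1 is down to just 6. So r2c1=6.
Step 13. [r1c5∈{3,6,8,9}] in row 1, 6 fits only at r1c5, so r1c5=6.
Step 14. [r7c5∈{9}] nothing but 9 survives at r7c5. So r7c5=9.
Step 15. [r9c5∈{5}] r9c5's peers cover all but 5 ⇒ r9c5=5.
Step 16. [r8c4∈{7}] nothing but 7 survives at r8c4, so r8c4=7.
Step 17. [r6c2∈{2,5}] in col 2, 2 fits only at r6c2. So r6c2=2.
Step 18. [r8c2∈{5,6,9}] across col 2, 5 lands solely at r8c2 ⇒ r8c2=5.
Step 19. [r8c3∈{9}] r8c3 is down to just 9. So r8c3=9.
Step 20. [r2c3∈{3}] r2c3's peers cover all but 3 ⇒ r2c3=3.
Step 21. [r1c4∈{3,9}] r1c4 is the only open cell in row 1 admitting 3 ⇒ r1c4=3.
Step 22. [r5c4∈{4}] r5c4's peers cover all but 4 ⇒ r5c4=4.
Step 23. [r9c2∈{6}] only 6 remains possible at r9c2. So r9c2=6.
Step 24. [r7c9∈{4}] r7c9 is down to just 4. So r7c9=4.
Step 25. [r8c7∈{6}] r8c7 has the single candidate 6, so r8c7=6.
Step 26. [r5c5∈{3}] only 3 remains possible at r5c5, so r5c5=3.
Step 27. [r9c7∈{9}] r9c7 has the single candidate 9 ⇒ r9c7=9.
Step 28. [r8c9∈{2}] only 2 remains possible at r8c9 ⇒ r8c9=2.
Step 29. [r4c7∈{1}] r4c7's peers cover all but 1. So r4c7=1.
Step 30. [r2c6∈{4}] r2c6's peers cover all but 4, so r2c6=4.
Step 31. [r7c4∈{1}] r7c4's peers cover all but 1 ⇒ r7c4=1.
Step 32. [r4c6∈{5}] r4c6 is down to just 5. So r4c6=5.
Step 33. [r3c4∈{5}] nothing but 5 survives at r3c4, so r3c4=5.
Step 34. [r6c7∈{4}] nothing but 4 survives at r6c7. So r6c7=4.
Step 35. [r7c3∈{7}] r7c3's peers cover all but 7 ⇒ r7c3=7.
Step 36. [r6c9∈{3}] only 3 remains possible at r6c9, so r6c9=3.
Step 37. [r5c3∈{8}] r5c3 is down to just 8 ⇒ r5c3=8.
Step 38. [r3c3∈{2}] r3c3 has the single candidate 2. So r3c3=2.
Step 39. [r1c9∈{8}] r1c9's peers cover all but 8 ⇒ r1c9=8.
Step 40. [r6c3∈{5}] nothing but 5 survives at r6c3, so r6c3=5.
Step 41. [r5c2∈{1}] only 1 remains possible at r5c2, so r5c2=1.
Step 42. [r2c4∈{9}] only 9 remains possible at r2c4, so r2c4=9.
Step 43. [r7c2∈{3}] r7c2 has the single candidate 3, so r7c2=3.
Step 44. [r3c5∈{8}] r3c5 has the single candidate 8 ⇒ r3c5=8.
Step 45. [r2c8∈{1}] r2c8 has the single candidate 1, so r2c8=1.
Step 46. [r7c6∈{6}] r7c6 has the single candidate 6 ⇒ r7c6=6.
Step 47. [r1c2∈{9}] r1c2 is down to just 9, so r1c2=9.
Step 48. [r5c6∈{7}] r5c6 has the single candidate 7. So r5c6=7.
Step 49. [r1c7∈{7}] r1c7's peers cover all but 7, so r1c7=7.

Answer: 5 9 1 3 6 2 7 4 8 / 6 8 3 9 7 4 2 1 5 / 4 7 2 5 8 1 3 6 9 / 3 4 6 8 2 5 1 9 7 / 9 1 8 4 3 7 5 2 6 / 7 2 5 6 1 9 4 8 3 / 2 3 7 1 9 6 8 5 4 / 1 5 9 7 4 8 6 3 2 / 8 6 4 2 5 3 9 7 1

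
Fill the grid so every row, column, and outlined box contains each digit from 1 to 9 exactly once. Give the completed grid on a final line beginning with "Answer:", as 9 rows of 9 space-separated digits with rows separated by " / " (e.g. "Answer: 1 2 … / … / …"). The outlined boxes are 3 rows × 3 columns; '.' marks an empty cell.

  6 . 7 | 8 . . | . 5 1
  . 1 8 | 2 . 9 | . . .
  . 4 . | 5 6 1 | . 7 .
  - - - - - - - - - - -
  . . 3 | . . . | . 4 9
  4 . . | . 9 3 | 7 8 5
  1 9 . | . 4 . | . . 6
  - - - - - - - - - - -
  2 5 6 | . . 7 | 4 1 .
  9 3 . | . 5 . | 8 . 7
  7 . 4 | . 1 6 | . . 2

Step 1. [r7c9∈{3}] r7c9 is down to just 3. So r7c9=3.
Step 2. [r4c5∈{2,7,8}] col 5 places 2 nowhere but r4c5 ⇒ r4c5=2.
Step 3. [r1c7∈{2,3,9}] in row 1, 9 fits only at r1c7, so r1c7=9.
Step 4. [r6c3∈{2,5}] in col 3, 5 fits only at r6c3 ⇒ r6c3=5.
Step 5. [r4c2∈{6,7,8}] col 2 places 7 nowhere but r4c2. So r4c2=7.
Step 6. [r3c7∈{2,3}] in box 3, 2 fits only at r3c7, so r3c7=2.
Step 7. [r5c4∈{1,6}] across row 5, 1 lands solely at r5c4, so r5c4=1.
Step 8. [r2c7∈{3,6}] in col 7, 6 fits only at r2c7 ⇒ r2c7=6.
Step 9. [r2c8∈{3}] only 3 remains possible at r2c8, so r2c8=3.
Step 10. [r4c1∈{8}] r4c1 has the single candidate 8, so r4c1=8.
Step 11. [r5c3∈{2}] r5c3 is down to just 2. So r5c3=2.
Step 12. [r8c6∈{2,4}] in row 8, 2 fits only at r8c6, so r8c6=2.
Step 13. [r7c4∈{9}] r7c4 is down to just 9 ⇒ r7c4=9.
Step 14. [r6c8∈{2}] r6c8 is down to just 2. So r6c8=2.
Step 15. [r6c6∈{8}] nothing but 8 survives at r6c6, so r6c6=8.
Step 16. [r1c5∈{3}] r1c5 is down to just 3 ⇒ r1c5=3.
Step 17. [r4c7∈{1}] r4c7's peers cover all but 1 ⇒ r4c7=1.
Step 18. [r9c4∈{3}] r9c4 has the single candidate 3 ⇒ r9c4=3.
Step 19. [r4c6∈{5}] r4c6 is down to just 5 ⇒ r4c6=5.
Step 20. [r4c4∈{6}] r4c4 is down to just 6, so r4c4=6.
Step 21. [r9c7∈{5}] only 5 remains possible at r9c7 ⇒ r9c7=5.
Step 22. [r7c5∈{8}] r7c5's peers cover all but 8, so r7c5=8.
Step 23. [r2c5∈{7}] r2c5's peers cover all but 7. So r2c5=7.
Step 24. [r2c9∈{4}] nothing but 4 survives at r2c9 ⇒ r2c9=4.
Step 25. [r9c8∈{9}] only 9 remains possible at r9c8 ⇒ r9c8=9.
Step 26. [r6c7∈{3}] r6c7 has the single candidate 3 ⇒ r6c7=3.
Step 27. [r1c6∈{4}] only 4 remains possible at r1c6. So r1c6=4.
Step 28. [r3c3∈{9}] r3c3's peers cover all but 9. So r3c3=9.
Step 29. [r8c4∈{4}] r8c4 is down to just 4, so r8c4=4.
Step 30. [r5c2∈{6}] only 6 remains possible at r5c2 ⇒ r5c2=6.
Step 31. [r8c3∈{1}] r8c3 is down to just 1, so r8c3=1.
Step 32. [r9c2∈{8}] only 8 remains possible at r9c2 ⇒ r9c2=8.
Step 33. [r2c1∈{5}] only 5 remains possible at r2c1, so r2c1=5.
Step 34. [r1c2∈{2}] nothing but 2 survives at r1c2. So r1c2=2.
Step 35. [r6c4∈{7}] nothing but 7 survives at r6c4. So r6c4=7.
Step 36. [r3c1∈{3}] nothing but 3 survives at r3c1, so r3c1=3.
Step 37. [r8c8∈{6}] r8c8's peers cover all but 6 ⇒ r8c8=6.
Step 38. [r3c9∈{8}] r3c9 is down to just 8 ⇒ r3c9=8.

Answer: 6 2 7 8 3 4 9 5 1 / 5 1 8 2 7 9 6 3 4 / 3 4 9 5 6 1 2 7 8 / 8 7 3 6 2 5 1 4 9 / 4 6 2 1 9 3 7 8 5 / 1 9 5 7 4 8 3 2 6 / 2 5 6 9 8 7 4 1 3 / 9 3 1 4 5 2 8 6 7 / 7 8 4 3 1 6 5 9 2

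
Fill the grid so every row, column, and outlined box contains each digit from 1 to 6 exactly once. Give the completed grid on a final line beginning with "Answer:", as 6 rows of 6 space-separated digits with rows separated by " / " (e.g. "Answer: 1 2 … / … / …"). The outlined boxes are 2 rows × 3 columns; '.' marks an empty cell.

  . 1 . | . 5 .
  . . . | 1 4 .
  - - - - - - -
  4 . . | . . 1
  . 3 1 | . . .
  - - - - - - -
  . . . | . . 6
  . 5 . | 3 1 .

Step 1. [r5c5∈{2}] r5c5's peers cover all but 2 ⇒ r5c5=2.
Step 2. [r1c3∈{2,3,4,6}] in row 1, 4 fits only at r1c3. So r1c3=4.
Step 3. [r4c6∈{2,4,5}] 5 has one home in col 6: r4c6, so r4c6=5.
Step 4. [r2c1∈{2,3,5,6}] col 1 places 5 nowhere but r2c1. So r2c1=5.
Step 5. [r1c4∈{2,6}] box 2 places 6 nowhere but r1c4 ⇒ r1c4=6.
Step 6. [r3c4∈{2}] r3c4's peers cover all but 2 ⇒ r3c4=2.
Step 7. [r2c2∈{2,6}] r2c2 is the only open cell in col 2 admitting 2 ⇒ r2c2=2.
Step 8. [r1c1∈{3}] r1c1 has the single candidate 3 ⇒ r1c1=3.
Step 9. [r3c2∈{6}] only 6 remains possible at r3c2. So r3c2=6.
Step 10. [r6c1∈{2,6}] across col 1, 6 lands solely at r6c1, so r6c1=6.
Step 11. [r5c4∈{4,5}] row 5 places 5 nowhere but r5c4, so r5c4=5.
Step 12. [r2c6∈{3}] only 3 remains possible at r2c6, so r2c6=3.
Step 13. [r4c1∈{2}] r4c1 has the single candidate 2. So r4c1=2.
Step 14. [r3c3∈{5}] r3c3's peers cover all but 5. So r3c3=5.
Step 15. [r5c1∈{1}] r5c1 has the single candidate 1, so r5c1=1.
Step 16. [r5c2∈{4}] r5c2's peers cover all but 4 ⇒ r5c2=4.
Step 17. [r4c5∈{6}] r4c5 has the single candidate 6, so r4c5=6.
Step 18. [r6c3∈{2}] only 2 remains possible at r6c3, so r6c3=2.
Step 19. [r6c6∈{4}] r6c6's peers cover all but 4 ⇒ r6c6=4.
Step 20. [r5c3∈{3}] r5c3's peers cover all but 3. So r5c3=3.
Step 21. [r1c6∈{2}] r1c6's peers cover all but 2 ⇒ r1c6=2.
Step 22. [r4c4∈{4}] r4c4 is down to just 4 ⇒ r4c4=4.
Step 23. [r3c5∈{3}] r3c5's peers cover all but 3. So r3c5=3.
Step 24. [r2c3∈{6}] r2c3 is down to just 6 ⇒ r2c3=6.

Answer: 3 1 4 6 5 2 / 5 2 6 1 4 3 / 4 6 5 2 3 1 / 2 3 1 4 6 5 / 1 4 3 5 2 6 / 6 5 2 3 1 4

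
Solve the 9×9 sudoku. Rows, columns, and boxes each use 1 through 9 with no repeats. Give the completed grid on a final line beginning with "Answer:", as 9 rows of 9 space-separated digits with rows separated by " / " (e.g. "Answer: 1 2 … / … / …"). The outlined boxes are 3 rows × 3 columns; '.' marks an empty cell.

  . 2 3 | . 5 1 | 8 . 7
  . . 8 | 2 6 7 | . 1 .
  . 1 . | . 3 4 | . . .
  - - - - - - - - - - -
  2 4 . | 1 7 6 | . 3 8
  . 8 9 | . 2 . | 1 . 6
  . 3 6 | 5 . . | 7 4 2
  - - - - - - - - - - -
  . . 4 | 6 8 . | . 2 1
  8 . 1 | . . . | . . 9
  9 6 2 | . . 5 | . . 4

Step 1. [r3c9∈{5}] r3c9 has the single candidate 5 ⇒ r3c9=5.
Step 2. [r9c7∈{3}] r9c7's peers cover all but 3. So r9c7=3.
Step 3. [r7c7∈{5}] nothing but 5 survives at r7c7 ⇒ r7c7=5.
Step 4. [r5c1∈{5,7}] 7 has one home in row 5: r5c1. So r5c1=7.
Step 5. [r3c1∈{6}] r3c1's peers cover all but 6. So r3c1=6.
Step 6. [r3c8∈{9}] r3c8's peers cover all but 9 ⇒ r3c8=9.
Step 7. [r5c6∈{3}] r5c6 has the single candidate 3 ⇒ r5c6=3.
Step 8. [r2c1∈{4,5}] r2c1 is the only open cell in col 1 admitting 5. So r2c1=5.
Step 9. [r8c4∈{3,4,7}] 3 has one home in row 8: r8c4, so r8c4=3.
Step 10. [r8c2∈{5,7}] across row 8, 5 lands solely at r8c2. So r8c2=5.
Step 11. [r8c8∈{6,7}] across row 8, 7 lands solely at r8c8. So r8c8=7.
Step 12. [r6c5∈{9}] r6c5 is down to just 9 ⇒ r6c5=9.
Step 13. [r9c5∈{1}] r9c5's peers cover all but 1, so r9c5=1.
Step 14. [r2c2∈{9}] only 9 remains possible at r2c2. So r2c2=9.
Step 15. [r8c6∈{2}] r8c6 has the single candidate 2 ⇒ r8c6=2.
Step 16. [r6c6∈{8}] r6c6 is down to just 8. So r6c6=8.
Step 17. [r6c1∈{1}] nothing but 1 survives at r6c1, so r6c1=1.
Step 18. [r5c8∈{5}] only 5 remains possible at r5c8. So r5c8=5.
Step 19. [r7c1∈{3}] r7c1 is down to just 3. So r7c1=3.
Step 20. [r5c4∈{4}] r5c4 has the single candidate 4 ⇒ r5c4=4.
Step 21. [r1c1∈{4}] only 4 remains possible at r1c1 ⇒ r1c1=4.
Step 22. [r3c4∈{8}] nothing but 8 survives at r3c4, so r3c4=8.
Step 23. [r9c8∈{8}] r9c8 has the single candidate 8. So r9c8=8.
Step 24. [r8c7∈{6}] r8c7 is down to just 6, so r8c7=6.
Step 25. [r8c5∈{4}] only 4 remains possible at r8c5. So r8c5=4.
Step 26. [r7c2∈{7}] nothing but 7 survives at r7c2 ⇒ r7c2=7.
Step 27. [r4c7∈{9}] r4c7 has the single candidate 9, so r4c7=9.
Step 28. [r2c9∈{3}] r2c9 is down to just 3, so r2c9=3.
Step 29. [r2c7∈{4}] only 4 remains possible at r2c7. So r2c7=4.
Step 30. [r3c3∈{7}] r3c3's peers cover all but 7, so r3c3=7.
Step 31. [r3c7∈{2}] r3c7 is down to just 2. So r3c7=2.
Step 32. [r1c8∈{6}] r1c8 is down to just 6 ⇒ r1c8=6.
Step 33. [r4c3∈{5}] only 5 remains possible at r4c3 ⇒ r4c3=5.
Step 34. [r7c6∈{9}] nothing but 9 survives at r7c6, so r7c6=9.
Step 35. [r9c4∈{7}] r9c4 has the single candidate 7. So r9c4=7.
Step 36. [r1c4∈{9}] only 9 remains possible at r1c4 ⇒ r1c4=9.

Answer: 4 2 3 9 5 1 8 6 7 / 5 9 8 2 6 7 4 1 3 / 6 1 7 8 3 4 2 9 5 / 2 4 5 1 7 6 9 3 8 / 7 8 9 4 2 3 1 5 6 / 1 3 6 5 9 8 7 4 2 / 3 7 4 6 8 9 5 2 1 / 8 5 1 3 4 2 6 7 9 / 9 6 2 7 1 5 3 8 4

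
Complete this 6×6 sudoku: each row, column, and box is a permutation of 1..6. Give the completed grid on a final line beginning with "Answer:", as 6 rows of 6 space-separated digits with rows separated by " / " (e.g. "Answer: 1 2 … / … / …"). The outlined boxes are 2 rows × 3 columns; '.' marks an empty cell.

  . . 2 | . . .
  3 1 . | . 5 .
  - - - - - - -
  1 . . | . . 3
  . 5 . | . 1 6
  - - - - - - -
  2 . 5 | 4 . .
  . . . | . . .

Step 1. [r6c3∈{1,3,4,6}] across col 3, 1 lands solely at r6c3 ⇒ r6c3=1.
Step 2. [r4c1∈{4}] r4c1 has the single candidate 4, so r4c1=4.
Step 3. [r6c1∈{6}] only 6 remains possible at r6c1. So r6c1=6.
Step 4. [r4c4∈{2}] r4c4 has the single candidate 2, so r4c4=2.
Step 5. [r2c4∈{6}] r2c4 has the single candidate 6 ⇒ r2c4=6.
Step 6. [r1c2∈{4,6}] r1c2 is the only open cell in row 1 admitting 6 ⇒ r1c2=6.
Step 7. [r6c6∈{2,5}] across col 6, 5 lands solely at r6c6. So r6c6=5.
Step 8. [r6c4∈{3}] r6c4's peers cover all but 3, so r6c4=3.
Step 9. [r1c4∈{1}] nothing but 1 survives at r1c4. So r1c4=1.
Step 10. [r1c6∈{4}] r1c6 has the single candidate 4, so r1c6=4.
Step 11. [r3c2∈{2}] r3c2 has the single candidate 2 ⇒ r3c2=2.
Step 12. [r5c2∈{3}] r5c2 is down to just 3 ⇒ r5c2=3.
Step 13. [r2c6∈{2}] r2c6 is down to just 2 ⇒ r2c6=2.
Step 14. [r3c4∈{5}] only 5 remains possible at r3c4 ⇒ r3c4=5.
Step 15. [r4c3∈{3}] only 3 remains possible at r4c3 ⇒ r4c3=3.
Step 16. [r5c6∈{1}] r5c6 has the single candidate 1, so r5c6=1.
Step 17. [r2c3∈{4}] r2c3 has the single candidate 4 ⇒ r2c3=4.
Step 18. [r1c5∈{3}] nothing but 3 survives at r1c5 ⇒ r1c5=3.
Step 19. [r5c5∈{6}] nothing but 6 survives at r5c5. So r5c5=6.
Step 20. [r1c1∈{5}] r1c1 has the single candidate 5 ⇒ r1c1=5.
Step 21. [r3c3∈{6}] nothing but 6 survives at r3c3. So r3c3=6.
Step 22. [r6c5∈{2}] r6c5 is down to just 2. So r6c5=2.
Step 23. [r3c5∈{4}] r3c5 is down to just 4 ⇒ r3c5=4.
Step 24. [r6c2∈{4}] nothing but 4 survives at r6c2, so r6c2=4.

Answer: 5 6 2 1 3 4 / 3 1 4 6 5 2 / 1 2 6 5 4 3 / 4 5 3 2 1 6 / 2 3 5 4 6 1 / 6 4 1 3 2 5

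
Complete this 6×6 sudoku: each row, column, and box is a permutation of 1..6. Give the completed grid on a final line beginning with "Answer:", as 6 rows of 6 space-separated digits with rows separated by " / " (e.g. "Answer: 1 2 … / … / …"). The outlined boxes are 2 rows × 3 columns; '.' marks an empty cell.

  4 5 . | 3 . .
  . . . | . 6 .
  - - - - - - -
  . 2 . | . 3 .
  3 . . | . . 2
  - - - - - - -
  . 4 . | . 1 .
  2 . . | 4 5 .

Step 1. [r2c1∈{1}] r2c1 has the single candidate 1. So r2c1=1.
Step 2. [r1c3∈{2,6}] across row 1, 6 lands solely at r1c3, so r1c3=6.
Step 3. [r4c5∈{4}] nothing but 4 survives at r4c5, so r4c5=4.
Step 4. [r2c2∈{3}] only 3 remains possible at r2c2. So r2c2=3.
Step 5. [r5c4∈{2,6}] across row 5, 2 lands solely at r5c4. So r5c4=2.
Step 6. [r2c4∈{5}] nothing but 5 survives at r2c4 ⇒ r2c4=5.
Step 7. [r3c6∈{1,5,6}] r3c6 is the only open cell in col 6 admitting 5, so r3c6=5.
Step 8. [r3c1∈{6}] r3c1 has the single candidate 6 ⇒ r3c1=6.
Step 9. [r4c2∈{1}] only 1 remains possible at r4c2. So r4c2=1.
Step 10. [r5c6∈{3,6}] row 5 places 6 nowhere but r5c6. So r5c6=6.
Step 11. [r5c3∈{3,5}] row 5 places 3 nowhere but r5c3. So r5c3=3.
Step 12. [r3c3∈{4}] r3c3 is down to just 4, so r3c3=4.
Step 13. [r5c1∈{5}] r5c1 is down to just 5. So r5c1=5.
Step 14. [r6c3∈{1}] nothing but 1 survives at r6c3, so r6c3=1.
Step 15. [r1c5∈{2}] r1c5 has the single candidate 2 ⇒ r1c5=2.
Step 16. [r2c6∈{4}] r2c6 is down to just 4 ⇒ r2c6=4.
Step 17. [r6c6∈{3}] only 3 remains possible at r6c6, so r6c6=3.
Step 18. [r2c3∈{2}] nothing but 2 survives at r2c3. So r2c3=2.
Step 19. [r6c2∈{6}] r6c2 has the single candidate 6, so r6c2=6.
Step 20. [r3c4∈{1}] r3c4 is down to just 1 ⇒ r3c4=1.
Step 21. [r1c6∈{1}] nothing but 1 survives at r1c6, so r1c6=1.
Step 22. [r4c3∈{5}] r4c3's peers cover all but 5, so r4c3=5.
Step 23. [r4c4∈{6}] r4c4 is down to just 6 ⇒ r4c4=6.

Answer: 4 5 6 3 2 1 / 1 3 2 5 6 4 / 6 2 4 1 3 5 / 3 1 5 6 4 2 / 5 4 3 2 1 6 / 2 6 1 4 5 3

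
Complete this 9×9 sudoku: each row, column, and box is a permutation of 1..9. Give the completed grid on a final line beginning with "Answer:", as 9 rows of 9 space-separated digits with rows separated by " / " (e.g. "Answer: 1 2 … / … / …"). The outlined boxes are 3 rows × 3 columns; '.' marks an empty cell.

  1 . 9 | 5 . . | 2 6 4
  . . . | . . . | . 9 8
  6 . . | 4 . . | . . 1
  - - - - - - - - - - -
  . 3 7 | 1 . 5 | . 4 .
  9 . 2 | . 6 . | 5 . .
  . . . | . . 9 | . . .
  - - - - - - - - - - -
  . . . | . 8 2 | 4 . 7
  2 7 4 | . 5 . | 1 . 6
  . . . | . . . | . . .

Step 1. [r8c6∈{3}] r8c6's peers cover all but 3, so r8c6=3.
Step 2. [r9c9∈{2,3,5,9}] across col 9, 5 lands solely at r9c9, so r9c9=5.
Step 3. [r2c1∈{3,4,5,7}] in col 1, 7 fits only at r2c1. So r2c1=7.
Step 4. [r7c8∈{3}] r7c8's peers cover all but 3 ⇒ r7c8=3.
Step 5. [r1c2∈{8}] r1c2 has the single candidate 8, so r1c2=8.
Step 6. [r9c7∈{8,9}] in box 9, 9 fits only at r9c7. So r9c7=9.
Step 7. [r1c5∈{3,7}] row 1 places 3 nowhere but r1c5. So r1c5=3.
Step 8. [r4c5∈{2}] r4c5 is down to just 2 ⇒ r4c5=2.
Step 9. [r6c1∈{4,5,8}] in col 1, 4 fits only at r6c1 ⇒ r6c1=4.
Step 10. [r6c5∈{7}] nothing but 7 survives at r6c5. So r6c5=7.
Step 11. [r5c2∈{1}] only 1 remains possible at r5c2, so r5c2=1.
Step 12. [r9c2∈{6}] r9c2 is down to just 6. So r9c2=6.
Step 13. [r6c2∈{5}] nothing but 5 survives at r6c2. So r6c2=5.
Step 14. [r4c1∈{8}] only 8 remains possible at r4c1 ⇒ r4c1=8.
Step 15. [r6c7∈{3,6,8}] col 7 places 8 nowhere but r6c7 ⇒ r6c7=8.
Step 16. [r2c3∈{3,5}] in row 2, 5 fits only at r2c3 ⇒ r2c3=5.
Step 17. [r3c7∈{3,7}] across col 7, 7 lands solely at r3c7. So r3c7=7.
Step 18. [r9c3∈{1,3,8}] in col 3, 8 fits only at r9c3. So r9c3=8.
Step 19. [r5c4∈{3,8}] r5c4 is the only open cell in col 4 admitting 8 ⇒ r5c4=8.
Step 20. [r7c4∈{6,9}] 6 has one home in row 7: r7c4, so r7c4=6.
Step 21. [r9c5∈{1,4}] across col 5, 4 lands solely at r9c5 ⇒ r9c5=4.
Step 22. [r9c6∈{1,7}] 1 has one home in row 9: r9c6, so r9c6=1.
Step 23. [r6c9∈{2,3}] in col 9, 2 fits only at r6c9 ⇒ r6c9=2.
Step 24. [r2c2∈{2,4}] r2c2 is the only open cell in row 2 admitting 4, so r2c2=4.
Step 25. [r7c1∈{5}] only 5 remains possible at r7c1, so r7c1=5.
Step 26. [r5c9∈{3}] r5c9's peers cover all but 3, so r5c9=3.
Step 27. [r9c4∈{7}] r9c4 has the single candidate 7 ⇒ r9c4=7.
Step 28. [r2c6∈{6}] only 6 remains possible at r2c6, so r2c6=6.
Step 29. [r9c1∈{3}] nothing but 3 survives at r9c1 ⇒ r9c1=3.
Step 30. [r7c2∈{9}] only 9 remains possible at r7c2, so r7c2=9.
Step 31. [r3c3∈{3}] nothing but 3 survives at r3c3. So r3c3=3.
Step 32. [r6c4∈{3}] only 3 remains possible at r6c4 ⇒ r6c4=3.
Step 33. [r6c3∈{6}] r6c3's peers cover all but 6 ⇒ r6c3=6.
Step 34. [r2c5∈{1}] r2c5 has the single candidate 1. So r2c5=1.
Step 35. [r5c6∈{4}] nothing but 4 survives at r5c6, so r5c6=4.
Step 36. [r2c7∈{3}] r2c7's peers cover all but 3, so r2c7=3.
Step 37. [r8c4∈{9}] nothing but 9 survives at r8c4. So r8c4=9.
Step 38. [r3c2∈{2}] only 2 remains possible at r3c2, so r3c2=2.
Step 39. [r7c3∈{1}] nothing but 1 survives at r7c3 ⇒ r7c3=1.
Step 40. [r3c8∈{5}] r3c8 has the single candidate 5. So r3c8=5.
Step 41. [r9c8∈{2}] r9c8 has the single candidate 2, so r9c8=2.
Step 42. [r4c7∈{6}] r4c7 is down to just 6 ⇒ r4c7=6.
Step 43. [r1c6∈{7}] r1c6 is down to just 7 ⇒ r1c6=7.
Step 44. [r3c6∈{8}] only 8 remains possible at r3c6 ⇒ r3c6=8.
Step 45. [r3c5∈{9}] only 9 remains possible at r3c5 ⇒ r3c5=9.
Step 46. [r6c8∈{1}] r6c8 has the single candidate 1 ⇒ r6c8=1.
Step 47. [r2c4∈{2}] r2c4 is down to just 2, so r2c4=2.
Step 48. [r8c8∈{8}] r8c8 is down to just 8 ⇒ r8c8=8.
Step 49. [r5c8∈{7}] nothing but 7 survives at r5c8, so r5c8=7.
Step 50. [r4c9∈{9}] nothing but 9 survives at r4c9, so r4c9=9.

Answer: 1 8 9 5 3 7 2 6 4 / 7 4 5 2 1 6 3 9 8 / 6 2 3 4 9 8 7 5 1 / 8 3 7 1 2 5 6 4 9 / 9 1 2 8 6 4 5 7 3 / 4 5 6 3 7 9 8 1 2 / 5 9 1 6 8 2 4 3 7 / 2 7 4 9 5 3 1 8 6 / 3 6 8 7 4 1 9 2 5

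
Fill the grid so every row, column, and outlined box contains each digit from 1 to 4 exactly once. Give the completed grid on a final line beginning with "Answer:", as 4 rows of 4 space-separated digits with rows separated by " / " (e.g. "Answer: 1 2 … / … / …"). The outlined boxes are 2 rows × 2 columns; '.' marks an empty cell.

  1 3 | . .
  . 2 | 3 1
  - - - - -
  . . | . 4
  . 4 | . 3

Step 1. [r4c1∈{2}] r4c1's peers cover all but 2 ⇒ r4c1=2.
Step 2. [r3c3∈{1,2}] in row 3, 2 fits only at r3c3. So r3c3=2.
Step 3. [r3c1∈{3}] r3c1's peers cover all but 3. So r3c1=3.
Step 4. [r4c3∈{1}] only 1 remains possible at r4c3 ⇒ r4c3=1.
Step 5. [r3c2∈{1}] nothing but 1 survives at r3c2. So r3c2=1.
Step 6. [r1c3∈{4}] r1c3's peers cover all but 4 ⇒ r1c3=4.
Step 7. [r2c1∈{4}] nothing but 4 survives at r2c1 ⇒ r2c1=4.
Step 8. [r1c4∈{2}] r1c4 is down to just 2. So r1c4=2.

Answer: 1 3 4 2 / 4 2 3 1 / 3 1 2 4 / 2 4 1 3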